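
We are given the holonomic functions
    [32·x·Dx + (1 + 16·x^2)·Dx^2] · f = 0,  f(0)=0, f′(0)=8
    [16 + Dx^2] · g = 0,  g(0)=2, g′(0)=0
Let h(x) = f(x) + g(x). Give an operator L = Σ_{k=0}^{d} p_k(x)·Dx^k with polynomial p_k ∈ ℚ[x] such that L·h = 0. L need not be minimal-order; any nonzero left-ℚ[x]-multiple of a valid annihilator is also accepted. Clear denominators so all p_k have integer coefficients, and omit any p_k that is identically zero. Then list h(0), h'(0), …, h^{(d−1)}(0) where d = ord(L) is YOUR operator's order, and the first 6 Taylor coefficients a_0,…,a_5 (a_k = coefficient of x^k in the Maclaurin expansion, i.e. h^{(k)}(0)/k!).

L = (-5632·x + 114688·x^3 + 131072·x^5)·Dx + (-16 + 1792·x^2 + 36864·x^4 + 65536·x^6)·Dx^2 + (-352·x + 7168·x^3 + 8192·x^5)·Dx^3 + (-1 + 112·x^2 + 2304·x^4 + 4096·x^6)·Dx^4  (order 4).
h: a_k = 2, 8, -16, -128/3, 64/3, 2048/5, …
ICs: h(0) = 2, h′(0) = 8, h′′(0) = -32, h′′′(0) = -256.

f: a_k = 0, 8, 0, -128/3, 0, 2048/5, …
g: a_k = 2, 0, -16, 0, 64/3, 0, …
Weyl lclm of L_f,L_g ⇒ L₀ (ord ≤ 4).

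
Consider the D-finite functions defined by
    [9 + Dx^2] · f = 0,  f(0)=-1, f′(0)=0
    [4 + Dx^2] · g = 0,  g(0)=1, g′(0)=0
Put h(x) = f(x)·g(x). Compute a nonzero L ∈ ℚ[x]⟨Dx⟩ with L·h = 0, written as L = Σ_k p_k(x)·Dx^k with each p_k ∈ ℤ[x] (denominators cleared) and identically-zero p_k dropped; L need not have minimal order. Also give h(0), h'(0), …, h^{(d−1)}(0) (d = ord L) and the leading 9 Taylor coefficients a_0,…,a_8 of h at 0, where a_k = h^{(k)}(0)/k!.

f: a_k = -1, 0, 9/2, 0, -27/8, 0, 81/80, 0, -729/4480, …
g: a_k = 1, 0, -2, 0, 2/3, 0, -4/45, 0, 2/315, …
Product ⇒ symmetric product L₀, ord ≤ 4.
L = 25 + 26·Dx^2 + Dx^4  (order 4).
h: a_k = -1, 0, 13/2, 0, -313/24, 0, 7813/720, 0, -195313/40320, …
ICs: h(0) = -1, h′(0) = 0, h′′(0) = 13, h′′′(0) = 0.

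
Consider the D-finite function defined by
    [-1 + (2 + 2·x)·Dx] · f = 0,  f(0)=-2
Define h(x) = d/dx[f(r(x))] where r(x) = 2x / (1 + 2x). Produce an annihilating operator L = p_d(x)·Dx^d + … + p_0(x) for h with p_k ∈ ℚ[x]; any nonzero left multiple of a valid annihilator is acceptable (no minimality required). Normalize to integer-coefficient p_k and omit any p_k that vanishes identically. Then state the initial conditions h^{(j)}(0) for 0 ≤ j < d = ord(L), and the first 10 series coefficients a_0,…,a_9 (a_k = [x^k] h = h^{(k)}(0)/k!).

f: a_k = -2, -1, 1/4, -1/8, 5/64, -7/128, 21/512, -33/1024, 429/16384, -715/32768, …
Substitute x→r, Dx→(1/r')Dx; clear ⇒ L₀.
Differentiate: ansatz ord ≤ ord L₀ ⇒ L.
L = (-5 - 16·x) + (-1 - 6·x - 8·x^2)·Dx  (order 1).
h: a_k = -2, 10, -39, 141, -1995/4, 7059/4, -50435/8, 182461/8, -5347827/64, 19815255/64, …
ICs: h(0) = -2.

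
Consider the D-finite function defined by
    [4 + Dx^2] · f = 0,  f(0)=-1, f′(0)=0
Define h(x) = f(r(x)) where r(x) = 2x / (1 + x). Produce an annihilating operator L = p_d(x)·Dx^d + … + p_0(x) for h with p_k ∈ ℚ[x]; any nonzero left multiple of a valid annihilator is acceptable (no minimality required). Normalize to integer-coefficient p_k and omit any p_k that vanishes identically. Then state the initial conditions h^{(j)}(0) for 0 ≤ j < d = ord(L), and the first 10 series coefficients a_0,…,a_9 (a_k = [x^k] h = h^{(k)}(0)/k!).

f: a_k = -1, 0, 2, 0, -2/3, 0, 4/45, 0, -2/315, 0, …
Change of var in L_f (x↦r) gives L₀.
L = 16 + (2 + 6·x + 6·x^2 + 2·x^3)·Dx + (1 + 4·x + 6·x^2 + 4·x^3 + x^4)·Dx^2  (order 2).
h: a_k = -1, 0, 8, -16, 40/3, 32/3, -2744/45, 656/5, -12568/63, 71744/315, …
ICs: h(0) = -1, h′(0) = 0.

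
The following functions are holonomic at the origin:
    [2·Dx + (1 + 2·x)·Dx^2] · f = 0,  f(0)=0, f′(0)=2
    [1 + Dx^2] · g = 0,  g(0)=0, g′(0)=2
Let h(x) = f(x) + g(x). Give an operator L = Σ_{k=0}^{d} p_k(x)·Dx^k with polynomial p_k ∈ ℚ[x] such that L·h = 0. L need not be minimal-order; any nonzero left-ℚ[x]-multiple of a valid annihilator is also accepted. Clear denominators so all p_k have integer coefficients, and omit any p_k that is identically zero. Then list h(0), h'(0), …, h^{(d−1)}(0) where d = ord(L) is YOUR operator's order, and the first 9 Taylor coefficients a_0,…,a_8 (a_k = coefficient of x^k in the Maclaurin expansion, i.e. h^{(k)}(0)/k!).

f: a_k = 0, 2, -2, 8/3, -4, 32/5, -32/3, 128/7, -32, …
g: a_k = 0, 2, 0, -1/3, 0, 1/60, 0, -1/2520, 0, …
f+g: L₀ = lclm(L_f,L_g), ord ≤ 2+2.
L = (50 + 8·x + 8·x^2)·Dx + (9 + 22·x + 12·x^2 + 8·x^3)·Dx^2 + (50 + 8·x + 8·x^2)·Dx^3 + (9 + 22·x + 12·x^2 + 8·x^3)·Dx^4  (order 4).
h: a_k = 0, 4, -2, 7/3, -4, 77/12, -32/3, 46079/2520, -32, …
ICs: h(0) = 0, h′(0) = 4, h′′(0) = -4, h′′′(0) = 14.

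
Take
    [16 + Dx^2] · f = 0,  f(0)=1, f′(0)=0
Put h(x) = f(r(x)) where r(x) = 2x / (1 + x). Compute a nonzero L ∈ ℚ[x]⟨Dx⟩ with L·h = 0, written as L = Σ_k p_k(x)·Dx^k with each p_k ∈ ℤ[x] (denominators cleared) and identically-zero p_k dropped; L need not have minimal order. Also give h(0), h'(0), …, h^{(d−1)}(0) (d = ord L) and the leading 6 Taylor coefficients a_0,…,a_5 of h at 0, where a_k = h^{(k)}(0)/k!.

f: a_k = 1, 0, -8, 0, 32/3, 0, …
f∘r: x↦r, Dx↦Dx/r' in L_f ⇒ L₀.
L = 64 + (2 + 6·x + 6·x^2 + 2·x^3)·Dx + (1 + 4·x + 6·x^2 + 4·x^3 + x^4)·Dx^2  (order 2).
h: a_k = 1, 0, -32, 64, 224/3, -1664/3, …
ICs: h(0) = 1, h′(0) = 0.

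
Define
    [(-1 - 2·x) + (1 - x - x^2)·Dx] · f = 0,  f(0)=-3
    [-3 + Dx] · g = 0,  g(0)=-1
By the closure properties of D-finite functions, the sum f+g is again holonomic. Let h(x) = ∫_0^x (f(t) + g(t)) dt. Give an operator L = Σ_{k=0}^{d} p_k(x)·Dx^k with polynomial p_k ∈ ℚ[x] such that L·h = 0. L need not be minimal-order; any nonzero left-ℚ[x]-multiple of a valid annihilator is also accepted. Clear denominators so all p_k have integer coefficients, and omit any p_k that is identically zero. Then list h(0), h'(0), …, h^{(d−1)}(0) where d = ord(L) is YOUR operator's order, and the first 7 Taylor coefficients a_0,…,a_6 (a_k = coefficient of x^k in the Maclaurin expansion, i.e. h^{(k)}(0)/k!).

f: a_k = -3, -3, -6, -9, -15, -24, -39, …
g: a_k = -1, -3, -9/2, -9/2, -27/8, -81/40, -81/80, …
Weyl lclm of L_f,L_g ⇒ L₀ (ord ≤ 2).
h=∫h₀ ⇒ L = L₀·Dx.
L = (-3 - 9·x - 45·x^2 - 18·x^3)·Dx + (-5 + 24·x + 15·x^2 - 18·x^3 - 9·x^4)·Dx^2 + (2 - 7·x + 8·x^3 + 3·x^4)·Dx^3  (order 3).
h: a_k = 0, -4, -3, -7/2, -27/8, -147/40, -347/80, …
ICs: h(0) = 0, h′(0) = -4, h′′(0) = -6.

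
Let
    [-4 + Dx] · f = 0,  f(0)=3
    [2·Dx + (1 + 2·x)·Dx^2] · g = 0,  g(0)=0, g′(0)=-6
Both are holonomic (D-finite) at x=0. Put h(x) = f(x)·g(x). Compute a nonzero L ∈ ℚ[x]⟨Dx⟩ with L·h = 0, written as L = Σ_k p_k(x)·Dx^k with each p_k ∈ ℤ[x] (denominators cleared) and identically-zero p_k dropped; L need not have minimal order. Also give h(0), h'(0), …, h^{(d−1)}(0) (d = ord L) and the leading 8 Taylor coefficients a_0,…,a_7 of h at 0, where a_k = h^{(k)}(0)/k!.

f: a_k = 3, 12, 24, 32, 32, 128/5, 256/15, 1024/105, …
g: a_k = 0, -6, 6, -8, 12, -96/5, 32, -384/7, …
f·g: L₀ = L_f ⊗_s L_g, ord ≤ 1·2.
L = (8 + 32·x) + (-6 - 16·x)·Dx + (1 + 2·x)·Dx^2  (order 2).
h: a_k = 0, -18, -54, -96, -108, -528/5, -64, -2176/35, …
ICs: h(0) = 0, h′(0) = -18.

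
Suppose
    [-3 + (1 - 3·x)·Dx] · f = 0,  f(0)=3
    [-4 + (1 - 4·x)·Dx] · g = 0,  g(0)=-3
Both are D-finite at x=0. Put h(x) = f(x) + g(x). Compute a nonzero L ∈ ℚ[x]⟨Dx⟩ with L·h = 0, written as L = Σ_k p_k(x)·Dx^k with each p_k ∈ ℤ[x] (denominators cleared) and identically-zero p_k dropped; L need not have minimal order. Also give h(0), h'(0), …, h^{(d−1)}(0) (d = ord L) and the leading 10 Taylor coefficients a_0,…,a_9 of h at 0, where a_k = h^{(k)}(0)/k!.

f: a_k = 3, 9, 27, 81, 243, 729, 2187, 6561, 19683, 59049, …
g: a_k = -3, -12, -48, -192, -768, -3072, -12288, -49152, -196608, -786432, …
Sum ⇒ L₀ = lclm(L_f,L_g) in ℚ(x)⟨Dx⟩.
L = -24 + (14 - 48·x)·Dx + (-1 + 7·x - 12·x^2)·Dx^2  (order 2).
h: a_k = 0, -3, -21, -111, -525, -2343, -10101, -42591, -176925, -727383, …
ICs: h(0) = 0, h′(0) = -3.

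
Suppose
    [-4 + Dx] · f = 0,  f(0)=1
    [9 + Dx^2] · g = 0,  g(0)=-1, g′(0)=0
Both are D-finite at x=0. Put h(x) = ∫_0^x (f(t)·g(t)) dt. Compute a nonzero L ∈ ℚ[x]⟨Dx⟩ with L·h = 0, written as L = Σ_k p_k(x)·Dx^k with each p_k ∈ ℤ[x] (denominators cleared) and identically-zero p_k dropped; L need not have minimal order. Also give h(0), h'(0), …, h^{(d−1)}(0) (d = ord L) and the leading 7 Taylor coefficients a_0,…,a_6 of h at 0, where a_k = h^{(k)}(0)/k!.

L = 25·Dx - 8·Dx^2 + Dx^3  (order 3).
h: a_k = 0, -1, -2, -7/6, 11/6, 527/120, 779/180, …
ICs: h(0) = 0, h′(0) = -1, h′′(0) = -4.

f: a_k = 1, 4, 8, 32/3, 32/3, 128/15, 256/45, …
g: a_k = -1, 0, 9/2, 0, -27/8, 0, 81/80, …
h₀=f·g: eliminate ⇒ L₀, order ≤ 1·2.
h=∫₀ˣh₀: take L = L₀·Dx.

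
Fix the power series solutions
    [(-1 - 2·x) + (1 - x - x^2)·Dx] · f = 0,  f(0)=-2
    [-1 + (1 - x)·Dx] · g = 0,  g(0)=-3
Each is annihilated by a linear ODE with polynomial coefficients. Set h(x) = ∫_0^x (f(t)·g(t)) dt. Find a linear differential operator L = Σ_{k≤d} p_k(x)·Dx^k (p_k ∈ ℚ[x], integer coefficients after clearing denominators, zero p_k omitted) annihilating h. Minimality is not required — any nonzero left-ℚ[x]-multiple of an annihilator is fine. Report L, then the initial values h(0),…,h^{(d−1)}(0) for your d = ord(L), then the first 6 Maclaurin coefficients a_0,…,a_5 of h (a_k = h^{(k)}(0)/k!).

L = (-2 + 3·x^2)·Dx + (1 - 2·x + x^3)·Dx^2  (order 2).
h: a_k = 0, 6, 6, 8, 21/2, 72/5, …
ICs: h(0) = 0, h′(0) = 6.

f: a_k = -2, -2, -4, -6, -10, -16, …
g: a_k = -3, -3, -3, -3, -3, -3, …
L₀ := L_f ⊗_s L_g (sym. prod.), ord ≤ 1.
h=∫₀ˣh₀: take L = L₀·Dx.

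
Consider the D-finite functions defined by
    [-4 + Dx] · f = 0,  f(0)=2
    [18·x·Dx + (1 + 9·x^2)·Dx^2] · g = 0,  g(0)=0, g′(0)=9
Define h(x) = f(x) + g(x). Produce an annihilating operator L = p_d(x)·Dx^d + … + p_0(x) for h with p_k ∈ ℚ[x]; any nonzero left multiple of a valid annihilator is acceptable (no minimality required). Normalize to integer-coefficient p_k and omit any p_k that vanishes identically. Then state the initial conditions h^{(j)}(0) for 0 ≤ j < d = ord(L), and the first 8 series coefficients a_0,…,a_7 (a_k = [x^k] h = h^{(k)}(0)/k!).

f: a_k = 2, 8, 16, 64/3, 64/3, 256/15, 512/45, 2048/315, …
g: a_k = 0, 9, 0, -27, 0, 729/5, 0, -6561/7, …
L₀ := lclm(L_f,L_g); ord L₀ ≤ 1+2.
L = (36 - 144·x - 972·x^2 - 1296·x^3)·Dx + (-17 + 99·x^2 - 648·x^4)·Dx^2 + (2 + 9·x + 36·x^2 + 81·x^3 + 162·x^4)·Dx^3  (order 3).
h: a_k = 2, 17, 16, -17/3, 64/3, 2443/15, 512/45, -293197/315, …
ICs: h(0) = 2, h′(0) = 17, h′′(0) = 32.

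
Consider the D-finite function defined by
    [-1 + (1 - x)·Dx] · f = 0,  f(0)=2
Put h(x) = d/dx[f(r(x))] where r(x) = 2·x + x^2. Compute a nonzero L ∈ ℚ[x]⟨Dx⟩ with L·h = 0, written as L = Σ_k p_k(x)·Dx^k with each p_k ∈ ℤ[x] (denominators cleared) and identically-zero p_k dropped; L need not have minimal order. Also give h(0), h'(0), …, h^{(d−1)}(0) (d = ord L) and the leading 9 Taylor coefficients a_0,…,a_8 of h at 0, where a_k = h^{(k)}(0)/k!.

f: a_k = 2, 2, 2, 2, 2, 2, 2, 2, 2, …
L₀ from L_f via x↦r, Dx↦r'^{-1}Dx.
Differentiate: ansatz ord ≤ ord L₀ ⇒ L.
L = (5 + 6·x + 3·x^2) + (-1 + x + 3·x^2 + x^3)·Dx  (order 1).
h: a_k = 4, 20, 72, 232, 700, 2028, 5712, 15760, 42804, …
ICs: h(0) = 4.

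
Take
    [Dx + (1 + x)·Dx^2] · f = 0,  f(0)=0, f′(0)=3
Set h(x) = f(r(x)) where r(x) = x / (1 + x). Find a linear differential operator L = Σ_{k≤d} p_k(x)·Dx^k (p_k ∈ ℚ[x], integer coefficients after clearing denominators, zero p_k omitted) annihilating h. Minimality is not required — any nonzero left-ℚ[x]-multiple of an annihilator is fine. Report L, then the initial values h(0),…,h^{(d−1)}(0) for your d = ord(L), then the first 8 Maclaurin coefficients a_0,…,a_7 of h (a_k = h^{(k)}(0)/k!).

L = (3 + 4·x)·Dx + (1 + 3·x + 2·x^2)·Dx^2  (order 2).
h: a_k = 0, 3, -9/2, 7, -45/4, 93/5, -63/2, 381/7, …
ICs: h(0) = 0, h′(0) = 3.

f: a_k = 0, 3, -3/2, 1, -3/4, 3/5, -1/2, 3/7, …
Substitute x→r, Dx→(1/r')Dx; clear ⇒ L₀.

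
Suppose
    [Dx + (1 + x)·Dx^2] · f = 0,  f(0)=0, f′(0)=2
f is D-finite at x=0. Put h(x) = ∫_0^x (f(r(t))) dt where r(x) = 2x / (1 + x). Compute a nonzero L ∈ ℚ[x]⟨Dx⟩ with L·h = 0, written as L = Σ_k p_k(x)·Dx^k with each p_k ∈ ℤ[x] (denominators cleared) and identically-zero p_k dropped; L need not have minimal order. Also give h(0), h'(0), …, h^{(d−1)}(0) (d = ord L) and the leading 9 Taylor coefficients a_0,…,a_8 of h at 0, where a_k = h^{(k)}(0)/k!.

f: a_k = 0, 2, -1, 2/3, -1/2, 2/5, -1/3, 2/7, -1/4, …
L₀ from L_f via x↦r, Dx↦r'^{-1}Dx.
∫: right-multiply L₀ by Dx.
L = (4 + 6·x)·Dx^2 + (1 + 4·x + 3·x^2)·Dx^3  (order 3).
h: a_k = 0, 0, 2, -8/3, 13/3, -8, 242/15, -104/3, 1093/14, …
ICs: h(0) = 0, h′(0) = 0, h′′(0) = 4.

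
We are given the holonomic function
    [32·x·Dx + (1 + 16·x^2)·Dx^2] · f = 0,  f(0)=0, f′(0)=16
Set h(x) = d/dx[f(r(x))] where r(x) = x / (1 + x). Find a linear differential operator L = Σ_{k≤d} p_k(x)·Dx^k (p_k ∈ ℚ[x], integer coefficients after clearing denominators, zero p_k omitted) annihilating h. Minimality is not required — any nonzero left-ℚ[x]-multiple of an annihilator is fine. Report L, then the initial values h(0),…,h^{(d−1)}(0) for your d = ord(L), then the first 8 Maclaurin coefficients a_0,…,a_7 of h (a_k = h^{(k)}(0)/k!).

L = (2 + 34·x) + (1 + 2·x + 17·x^2)·Dx  (order 1).
h: a_k = 16, -32, -208, 960, 1616, -19552, 11632, 309120, …
ICs: h(0) = 16.

f: a_k = 0, 16, 0, -256/3, 0, 4096/5, 0, -65536/7, …
h₀=f(r): pull back L_f along r ⇒ L₀.
Derive L from L₀ (diff closure).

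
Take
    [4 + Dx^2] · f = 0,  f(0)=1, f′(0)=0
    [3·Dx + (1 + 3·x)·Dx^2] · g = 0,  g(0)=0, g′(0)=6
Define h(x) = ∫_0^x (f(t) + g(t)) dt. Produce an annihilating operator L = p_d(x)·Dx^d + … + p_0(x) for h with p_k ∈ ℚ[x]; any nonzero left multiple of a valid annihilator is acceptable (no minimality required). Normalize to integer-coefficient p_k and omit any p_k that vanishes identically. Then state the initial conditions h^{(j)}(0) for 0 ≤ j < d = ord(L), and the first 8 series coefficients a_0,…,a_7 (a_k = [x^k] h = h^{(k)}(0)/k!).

L = (348 + 144·x + 216·x^2)·Dx^2 + (44 + 180·x + 216·x^2 + 216·x^3)·Dx^3 + (87 + 36·x + 54·x^2)·Dx^4 + (11 + 45·x + 54·x^2 + 54·x^3)·Dx^5  (order 5).
h: a_k = 0, 1, 3, -11/3, 9/2, -239/30, 81/5, -10939/315, …
ICs: h(0) = 0, h′(0) = 1, h′′(0) = 6, h′′′(0) = -22, h′′′′(0) = 108.

f: a_k = 1, 0, -2, 0, 2/3, 0, -4/45, 0, …
g: a_k = 0, 6, -9, 18, -81/2, 486/5, -243, 4374/7, …
Weyl lclm of L_f,L_g ⇒ L₀ (ord ≤ 4).
Integrate: L := L₀·Dx.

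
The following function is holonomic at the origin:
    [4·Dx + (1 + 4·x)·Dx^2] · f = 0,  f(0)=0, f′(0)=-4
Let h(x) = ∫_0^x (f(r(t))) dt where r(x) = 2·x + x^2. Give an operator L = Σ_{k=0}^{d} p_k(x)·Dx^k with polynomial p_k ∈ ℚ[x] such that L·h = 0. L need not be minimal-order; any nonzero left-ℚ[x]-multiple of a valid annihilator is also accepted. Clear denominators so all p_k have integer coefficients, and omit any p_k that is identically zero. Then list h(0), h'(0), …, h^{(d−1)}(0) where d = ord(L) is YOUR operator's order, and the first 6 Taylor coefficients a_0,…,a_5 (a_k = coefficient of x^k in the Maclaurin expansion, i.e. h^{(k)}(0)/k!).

f: a_k = 0, -4, 8, -64/3, 64, -1024/5, …
f∘r: x↦r, Dx↦Dx/r' in L_f ⇒ L₀.
∫: right-multiply L₀ by Dx.
L = (7 + 8·x + 4·x^2)·Dx^2 + (1 + 9·x + 12·x^2 + 4·x^3)·Dx^3  (order 3).
h: a_k = 0, 0, -4, 28/3, -104/3, 776/5, …
ICs: h(0) = 0, h′(0) = 0, h′′(0) = -8.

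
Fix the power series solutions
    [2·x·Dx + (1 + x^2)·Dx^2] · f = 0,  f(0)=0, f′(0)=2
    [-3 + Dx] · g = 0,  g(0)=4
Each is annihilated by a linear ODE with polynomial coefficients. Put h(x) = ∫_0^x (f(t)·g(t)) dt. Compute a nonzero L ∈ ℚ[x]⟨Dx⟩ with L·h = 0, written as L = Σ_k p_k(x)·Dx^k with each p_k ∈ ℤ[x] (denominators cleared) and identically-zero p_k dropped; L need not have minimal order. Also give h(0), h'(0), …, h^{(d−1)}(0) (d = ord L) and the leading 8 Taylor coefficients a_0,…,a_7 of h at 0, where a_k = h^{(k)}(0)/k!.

f: a_k = 0, 2, 0, -2/3, 0, 2/5, 0, -2/7, …
g: a_k = 4, 12, 18, 18, 27/2, 81/10, 81/20, 243/140, …
h₀=f·g: eliminate ⇒ L₀, order ≤ 2·1.
h=∫₀ˣh₀: take L = L₀·Dx.
L = (9 - 6·x + 9·x^2)·Dx + (-6 + 2·x - 6·x^2)·Dx^2 + (1 + x^2)·Dx^3  (order 3).
h: a_k = 0, 0, 4, 8, 25/3, 28/5, 83/30, 9/7, …
ICs: h(0) = 0, h′(0) = 0, h′′(0) = 8.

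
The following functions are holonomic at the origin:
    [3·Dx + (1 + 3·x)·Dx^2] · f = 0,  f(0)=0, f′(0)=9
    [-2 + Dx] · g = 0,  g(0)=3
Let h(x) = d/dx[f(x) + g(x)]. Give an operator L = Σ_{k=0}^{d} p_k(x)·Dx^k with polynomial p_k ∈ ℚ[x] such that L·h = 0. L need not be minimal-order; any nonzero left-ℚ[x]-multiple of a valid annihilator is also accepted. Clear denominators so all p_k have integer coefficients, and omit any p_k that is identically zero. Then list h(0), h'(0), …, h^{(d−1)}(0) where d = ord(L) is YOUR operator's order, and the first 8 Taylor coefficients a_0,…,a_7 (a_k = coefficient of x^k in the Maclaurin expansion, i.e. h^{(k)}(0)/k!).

L = (-48 - 36·x) + (14 - 24·x - 36·x^2)·Dx + (5 + 21·x + 18·x^2)·Dx^2  (order 2).
h: a_k = 15, -15, 93, -235, 733, -10927/5, 98423/15, -2066699/105, …
ICs: h(0) = 15, h′(0) = -15.

f: a_k = 0, 9, -27/2, 27, -243/4, 729/5, -729/2, 6561/7, …
g: a_k = 3, 6, 6, 4, 2, 4/5, 4/15, 8/105, …
f+g: L₀ = lclm(L_f,L_g), ord ≤ 2+1.
h=h₀': d/dx-closure on L₀ ⇒ L.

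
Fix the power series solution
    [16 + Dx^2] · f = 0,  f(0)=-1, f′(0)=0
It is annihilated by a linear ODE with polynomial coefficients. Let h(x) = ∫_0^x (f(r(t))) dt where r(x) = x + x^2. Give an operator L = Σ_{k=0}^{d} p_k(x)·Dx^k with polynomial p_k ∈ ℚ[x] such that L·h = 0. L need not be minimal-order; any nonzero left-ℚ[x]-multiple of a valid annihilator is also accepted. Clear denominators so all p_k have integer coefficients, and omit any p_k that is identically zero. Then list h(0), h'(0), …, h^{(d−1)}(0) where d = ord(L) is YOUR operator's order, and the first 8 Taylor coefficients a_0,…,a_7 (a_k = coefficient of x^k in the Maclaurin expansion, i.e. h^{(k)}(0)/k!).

f: a_k = -1, 0, 8, 0, -32/3, 0, 256/45, 0, …
Substitute x→r, Dx→(1/r')Dx; clear ⇒ L₀.
h=∫₀ˣh₀: take L = L₀·Dx.
L = (16 + 96·x + 192·x^2 + 128·x^3)·Dx - 2·Dx^2 + (1 + 2·x)·Dx^3  (order 3).
h: a_k = 0, -1, 0, 8/3, 4, -8/15, -64/9, -2624/315, …
ICs: h(0) = 0, h′(0) = -1, h′′(0) = 0.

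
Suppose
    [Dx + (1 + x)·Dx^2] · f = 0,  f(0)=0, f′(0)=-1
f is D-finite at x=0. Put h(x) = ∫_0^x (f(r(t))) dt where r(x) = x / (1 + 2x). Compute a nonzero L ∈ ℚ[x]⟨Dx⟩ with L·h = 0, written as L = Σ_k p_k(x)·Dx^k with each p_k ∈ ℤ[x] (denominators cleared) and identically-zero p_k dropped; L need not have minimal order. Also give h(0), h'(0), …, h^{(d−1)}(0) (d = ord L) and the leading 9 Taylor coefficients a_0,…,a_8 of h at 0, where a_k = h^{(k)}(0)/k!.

L = (5 + 12·x)·Dx^2 + (1 + 5·x + 6·x^2)·Dx^3  (order 3).
h: a_k = 0, 0, -1/2, 5/6, -19/12, 13/4, -211/30, 95/6, -2059/56, …
ICs: h(0) = 0, h′(0) = 0, h′′(0) = -1.

f: a_k = 0, -1, 1/2, -1/3, 1/4, -1/5, 1/6, -1/7, 1/8, …
h₀=f(r): pull back L_f along r ⇒ L₀.
∫: right-multiply L₀ by Dx.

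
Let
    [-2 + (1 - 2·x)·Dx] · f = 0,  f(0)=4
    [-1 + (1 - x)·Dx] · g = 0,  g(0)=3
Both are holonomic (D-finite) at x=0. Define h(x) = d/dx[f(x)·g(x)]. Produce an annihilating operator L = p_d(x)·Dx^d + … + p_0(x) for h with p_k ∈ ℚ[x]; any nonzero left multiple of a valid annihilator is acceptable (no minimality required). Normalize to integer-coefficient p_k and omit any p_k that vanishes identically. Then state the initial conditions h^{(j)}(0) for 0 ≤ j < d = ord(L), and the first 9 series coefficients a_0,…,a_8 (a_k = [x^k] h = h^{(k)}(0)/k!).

f: a_k = 4, 8, 16, 32, 64, 128, 256, 512, 1024, …
g: a_k = 3, 3, 3, 3, 3, 3, 3, 3, 3, …
h₀=f·g: eliminate ⇒ L₀, order ≤ 1·1.
Differentiate: ansatz ord ≤ ord L₀ ⇒ L.
L = (14 - 36·x + 24·x^2) + (-3 + 13·x - 18·x^2 + 8·x^3)·Dx  (order 1).
h: a_k = 36, 168, 540, 1488, 3780, 9144, 21420, 49056, 110484, …
ICs: h(0) = 36.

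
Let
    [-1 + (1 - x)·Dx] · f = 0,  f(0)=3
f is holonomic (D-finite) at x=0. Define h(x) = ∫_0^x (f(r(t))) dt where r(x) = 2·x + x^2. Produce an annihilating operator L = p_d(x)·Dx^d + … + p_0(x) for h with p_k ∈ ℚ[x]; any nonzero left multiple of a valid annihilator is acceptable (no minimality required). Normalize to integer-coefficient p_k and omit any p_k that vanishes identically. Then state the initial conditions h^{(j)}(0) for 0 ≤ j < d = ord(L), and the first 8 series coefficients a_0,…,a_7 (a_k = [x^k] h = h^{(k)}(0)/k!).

L = (2 + 2·x)·Dx + (-1 + 2·x + x^2)·Dx^2  (order 2).
h: a_k = 0, 3, 3, 5, 9, 87/5, 35, 507/7, …
ICs: h(0) = 0, h′(0) = 3.

f: a_k = 3, 3, 3, 3, 3, 3, 3, 3, …
f∘r: x↦r, Dx↦Dx/r' in L_f ⇒ L₀.
h=∫₀ˣh₀: take L = L₀·Dx.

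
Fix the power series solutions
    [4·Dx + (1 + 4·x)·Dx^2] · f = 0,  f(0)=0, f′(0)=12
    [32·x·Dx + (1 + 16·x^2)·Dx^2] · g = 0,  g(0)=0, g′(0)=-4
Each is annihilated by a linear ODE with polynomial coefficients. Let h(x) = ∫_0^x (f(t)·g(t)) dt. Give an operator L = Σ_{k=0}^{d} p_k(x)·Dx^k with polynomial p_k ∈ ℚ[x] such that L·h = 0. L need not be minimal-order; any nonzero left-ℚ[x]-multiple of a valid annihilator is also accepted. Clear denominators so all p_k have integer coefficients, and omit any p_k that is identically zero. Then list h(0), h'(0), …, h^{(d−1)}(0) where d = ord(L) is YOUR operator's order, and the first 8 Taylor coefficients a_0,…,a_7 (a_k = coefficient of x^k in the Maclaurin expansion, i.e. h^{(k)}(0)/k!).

L = (1536 + 11264·x + 81920·x^2 + 638976·x^3 + 1966080·x^4 + 3407872·x^5 + 4194304·x^7)·Dx^2 + (288 + 7936·x + 78848·x^2 + 495616·x^3 + 2228224·x^4 + 6094848·x^5 + 9175040·x^6 + 3145728·x^7 + 14680064·x^8)·Dx^3 + (48 + 1024·x + 12288·x^2 + 79872·x^3 + 368640·x^4 + 1277952·x^5 + 3145728·x^6 + 4718592·x^7 + 3145728·x^8 + 8388608·x^9)·Dx^4 + (5 + 72·x + 592·x^2 + 3584·x^3 + 16896·x^4 + 61440·x^5 + 172032·x^6 + 393216·x^7 + 589824·x^8 + 524288·x^9 + 1048576·x^10)·Dx^5  (order 5).
h: a_k = 0, 0, 0, -16, 24, 0, 128/3, -53248/105, …
ICs: h(0) = 0, h′(0) = 0, h′′(0) = 0, h′′′(0) = -96, h′′′′(0) = 576.

f: a_k = 0, 12, -24, 64, -192, 3072/5, -2048, 49152/7, …
g: a_k = 0, -4, 0, 64/3, 0, -1024/5, 0, 16384/7, …
f·g: L₀ = L_f ⊗_s L_g, ord ≤ 2·2.
∫: right-multiply L₀ by Dx.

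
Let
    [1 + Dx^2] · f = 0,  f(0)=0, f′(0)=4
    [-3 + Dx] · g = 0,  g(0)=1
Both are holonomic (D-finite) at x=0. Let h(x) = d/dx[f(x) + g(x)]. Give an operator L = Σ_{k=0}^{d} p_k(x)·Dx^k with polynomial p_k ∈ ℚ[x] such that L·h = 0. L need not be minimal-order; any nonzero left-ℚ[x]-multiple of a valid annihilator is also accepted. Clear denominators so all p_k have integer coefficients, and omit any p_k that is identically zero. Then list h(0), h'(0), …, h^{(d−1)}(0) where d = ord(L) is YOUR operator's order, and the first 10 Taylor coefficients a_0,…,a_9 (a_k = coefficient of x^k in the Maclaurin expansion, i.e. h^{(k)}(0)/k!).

L = 3 - Dx + 3·Dx^2 - Dx^3  (order 3).
h: a_k = 7, 9, 23/2, 27/2, 247/24, 243/40, 2183/720, 729/560, 19687/40320, 729/4480, …
ICs: h(0) = 7, h′(0) = 9, h′′(0) = 23.

f: a_k = 0, 4, 0, -2/3, 0, 1/30, 0, -1/1260, 0, 1/90720, …
g: a_k = 1, 3, 9/2, 9/2, 27/8, 81/40, 81/80, 243/560, 729/4480, 243/4480, …
h₀=f+g: left-lcm gives L₀, ord ≤ 3.
h=h₀': d/dx-closure on L₀ ⇒ L.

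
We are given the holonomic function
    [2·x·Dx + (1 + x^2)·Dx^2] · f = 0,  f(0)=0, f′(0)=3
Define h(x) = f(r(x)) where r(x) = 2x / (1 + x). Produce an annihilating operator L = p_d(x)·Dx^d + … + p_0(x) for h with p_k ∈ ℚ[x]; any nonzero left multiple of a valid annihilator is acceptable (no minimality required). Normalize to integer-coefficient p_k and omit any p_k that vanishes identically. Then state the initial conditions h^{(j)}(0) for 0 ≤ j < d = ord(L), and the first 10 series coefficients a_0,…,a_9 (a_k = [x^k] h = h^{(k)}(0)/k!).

f: a_k = 0, 3, 0, -1, 0, 3/5, 0, -3/7, 0, 1/3, …
Change of var in L_f (x↦r) gives L₀.
L = (2 + 10·x)·Dx + (1 + 2·x + 5·x^2)·Dx^2  (order 2).
h: a_k = 0, 6, -6, -2, 18, -114/5, -22, 834/7, -126, -718/3, …
ICs: h(0) = 0, h′(0) = 6.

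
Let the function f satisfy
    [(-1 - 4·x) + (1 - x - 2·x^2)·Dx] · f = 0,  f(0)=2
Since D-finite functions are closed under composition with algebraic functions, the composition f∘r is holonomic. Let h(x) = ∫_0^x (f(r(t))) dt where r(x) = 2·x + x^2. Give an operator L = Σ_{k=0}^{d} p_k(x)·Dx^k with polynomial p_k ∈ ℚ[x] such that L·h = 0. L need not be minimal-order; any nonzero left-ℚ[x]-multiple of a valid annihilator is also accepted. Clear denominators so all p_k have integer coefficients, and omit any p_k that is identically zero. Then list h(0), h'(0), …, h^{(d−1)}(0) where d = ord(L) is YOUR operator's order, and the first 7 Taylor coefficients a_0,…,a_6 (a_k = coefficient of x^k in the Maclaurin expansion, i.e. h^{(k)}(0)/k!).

L = (2 + 16·x + 8·x^2)·Dx + (-1 + 3·x + 6·x^2 + 2·x^3)·Dx^2  (order 2).
h: a_k = 0, 2, 2, 26/3, 26, 478/5, 1054/3, …
ICs: h(0) = 0, h′(0) = 2.

f: a_k = 2, 2, 6, 10, 22, 42, 86, …
Substitute x→r, Dx→(1/r')Dx; clear ⇒ L₀.
h=∫₀ˣh₀: take L = L₀·Dx.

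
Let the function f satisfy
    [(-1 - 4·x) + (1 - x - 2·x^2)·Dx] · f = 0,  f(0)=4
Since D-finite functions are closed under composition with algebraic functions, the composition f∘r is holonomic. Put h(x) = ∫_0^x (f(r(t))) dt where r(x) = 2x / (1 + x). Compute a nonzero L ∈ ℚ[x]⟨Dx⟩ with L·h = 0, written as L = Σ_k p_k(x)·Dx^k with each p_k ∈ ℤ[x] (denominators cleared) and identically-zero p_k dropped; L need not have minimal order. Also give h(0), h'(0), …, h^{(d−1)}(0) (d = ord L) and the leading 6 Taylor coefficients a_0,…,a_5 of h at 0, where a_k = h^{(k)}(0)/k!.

L = (2 + 18·x)·Dx + (-1 - x + 9·x^2 + 9·x^3)·Dx^2  (order 2).
h: a_k = 0, 4, 4, 40/3, 18, 72, …
ICs: h(0) = 0, h′(0) = 4.

f: a_k = 4, 4, 12, 20, 44, 84, …
L₀ from L_f via x↦r, Dx↦r'^{-1}Dx.
∫: right-multiply L₀ by Dx.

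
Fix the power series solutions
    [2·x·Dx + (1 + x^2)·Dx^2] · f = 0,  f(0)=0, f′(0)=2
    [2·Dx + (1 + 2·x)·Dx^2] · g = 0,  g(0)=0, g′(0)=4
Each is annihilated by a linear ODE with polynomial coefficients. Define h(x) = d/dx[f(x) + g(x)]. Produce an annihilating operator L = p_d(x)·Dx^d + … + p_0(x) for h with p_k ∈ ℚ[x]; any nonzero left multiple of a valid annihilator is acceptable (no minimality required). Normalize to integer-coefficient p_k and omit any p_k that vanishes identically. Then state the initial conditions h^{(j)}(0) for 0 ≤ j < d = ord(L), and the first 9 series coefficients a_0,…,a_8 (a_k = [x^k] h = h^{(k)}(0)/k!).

f: a_k = 0, 2, 0, -2/3, 0, 2/5, 0, -2/7, 0, …
g: a_k = 0, 4, -4, 16/3, -8, 64/5, -64/3, 256/7, -64, …
L₀ := lclm(L_f,L_g); ord L₀ ≤ 2+2.
Differentiate: ansatz ord ≤ ord L₀ ⇒ L.
L = (-2 - 12·x + 6·x^2 + 4·x^3) + (-5 - 4·x - 9·x^2 + 12·x^3 + 8·x^4)·Dx + (-1 - x + 2·x^2 + x^3 + 3·x^4 + 2·x^5)·Dx^2  (order 2).
h: a_k = 6, -8, 14, -32, 66, -128, 254, -512, 1026, …
ICs: h(0) = 6, h′(0) = -8.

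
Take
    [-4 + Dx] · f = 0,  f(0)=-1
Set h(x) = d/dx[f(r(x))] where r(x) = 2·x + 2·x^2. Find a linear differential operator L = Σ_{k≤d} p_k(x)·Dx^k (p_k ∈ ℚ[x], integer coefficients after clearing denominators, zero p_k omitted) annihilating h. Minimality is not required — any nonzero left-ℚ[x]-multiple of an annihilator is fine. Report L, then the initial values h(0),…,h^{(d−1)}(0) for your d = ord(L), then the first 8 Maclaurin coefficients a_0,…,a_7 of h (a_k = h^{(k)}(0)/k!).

L = (10 + 32·x + 32·x^2) + (-1 - 2·x)·Dx  (order 1).
h: a_k = -8, -80, -448, -5504/3, -18176/3, -255488/15, -378880/9, -29462528/315, …
ICs: h(0) = -8.

f: a_k = -1, -4, -8, -32/3, -32/3, -128/15, -256/45, -1024/315, …
f∘r: x↦r, Dx↦Dx/r' in L_f ⇒ L₀.
h=h₀': d/dx-closure on L₀ ⇒ L.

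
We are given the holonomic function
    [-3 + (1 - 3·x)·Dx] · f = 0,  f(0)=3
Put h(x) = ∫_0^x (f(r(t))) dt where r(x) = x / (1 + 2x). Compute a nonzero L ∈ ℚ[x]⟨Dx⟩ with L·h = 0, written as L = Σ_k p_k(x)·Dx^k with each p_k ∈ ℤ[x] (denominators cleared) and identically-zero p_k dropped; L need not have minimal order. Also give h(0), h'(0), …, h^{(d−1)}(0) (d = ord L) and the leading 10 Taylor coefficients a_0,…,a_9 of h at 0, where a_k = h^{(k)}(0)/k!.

L = 3·Dx + (-1 - x + 2·x^2)·Dx^2  (order 2).
h: a_k = 0, 3, 9/2, 3, 9/4, 9/5, 3/2, 9/7, 9/8, 1, …
ICs: h(0) = 0, h′(0) = 3.

f: a_k = 3, 9, 27, 81, 243, 729, 2187, 6561, 19683, 59049, …
f∘r: x↦r, Dx↦Dx/r' in L_f ⇒ L₀.
h=∫₀ˣh₀: take L = L₀·Dx.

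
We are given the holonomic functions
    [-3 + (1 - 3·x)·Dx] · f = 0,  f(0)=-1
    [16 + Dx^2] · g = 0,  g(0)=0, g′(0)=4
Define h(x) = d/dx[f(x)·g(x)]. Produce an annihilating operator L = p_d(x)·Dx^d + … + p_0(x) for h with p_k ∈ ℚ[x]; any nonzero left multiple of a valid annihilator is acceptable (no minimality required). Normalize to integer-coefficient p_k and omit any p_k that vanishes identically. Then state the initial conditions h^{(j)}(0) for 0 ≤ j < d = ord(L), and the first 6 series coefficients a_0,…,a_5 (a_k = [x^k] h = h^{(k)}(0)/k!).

L = (-2 - 96·x + 144·x^2) + (-6 + 18·x)·Dx + (1 - 6·x + 9·x^2)·Dx^2  (order 2).
h: a_k = -4, -24, -76, -304, -3548/3, -21288/5, …
ICs: h(0) = -4, h′(0) = -24.

f: a_k = -1, -3, -9, -27, -81, -243, …
g: a_k = 0, 4, 0, -32/3, 0, 128/15, …
Sym-product of L_f,L_g gives L₀ (≤ ord 2).
Differentiate: ansatz ord ≤ ord L₀ ⇒ L.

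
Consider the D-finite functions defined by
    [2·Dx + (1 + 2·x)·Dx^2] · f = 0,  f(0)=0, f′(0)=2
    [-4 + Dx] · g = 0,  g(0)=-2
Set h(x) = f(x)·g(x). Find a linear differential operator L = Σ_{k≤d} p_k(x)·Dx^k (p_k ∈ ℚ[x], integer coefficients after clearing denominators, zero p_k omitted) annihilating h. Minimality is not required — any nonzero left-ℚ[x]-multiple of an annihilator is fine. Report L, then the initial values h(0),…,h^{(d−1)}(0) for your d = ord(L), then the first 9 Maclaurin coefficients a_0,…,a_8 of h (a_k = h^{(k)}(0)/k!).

L = (8 + 32·x) + (-6 - 16·x)·Dx + (1 + 2·x)·Dx^2  (order 2).
h: a_k = 0, -4, -12, -64/3, -24, -352/15, -128/9, -4352/315, 64/45, …
ICs: h(0) = 0, h′(0) = -4.

f: a_k = 0, 2, -2, 8/3, -4, 32/5, -32/3, 128/7, -32, …
g: a_k = -2, -8, -16, -64/3, -64/3, -256/15, -512/45, -2048/315, -1024/315, …
f·g: L₀ = L_f ⊗_s L_g, ord ≤ 2·1.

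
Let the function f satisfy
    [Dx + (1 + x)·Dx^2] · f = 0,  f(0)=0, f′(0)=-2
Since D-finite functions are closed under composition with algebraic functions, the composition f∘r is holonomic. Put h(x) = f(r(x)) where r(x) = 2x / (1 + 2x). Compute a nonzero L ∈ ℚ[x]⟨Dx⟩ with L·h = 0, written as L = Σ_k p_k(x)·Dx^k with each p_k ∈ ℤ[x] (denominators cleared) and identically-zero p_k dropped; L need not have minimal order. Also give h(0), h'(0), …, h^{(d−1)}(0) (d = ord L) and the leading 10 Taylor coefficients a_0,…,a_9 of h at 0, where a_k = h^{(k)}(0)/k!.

f: a_k = 0, -2, 1, -2/3, 1/2, -2/5, 1/3, -2/7, 1/4, -2/9, …
h₀=f(r): pull back L_f along r ⇒ L₀.
L = (6 + 16·x)·Dx + (1 + 6·x + 8·x^2)·Dx^2  (order 2).
h: a_k = 0, -4, 12, -112/3, 120, -1984/5, 1344, -32512/7, 16320, -523264/9, …
ICs: h(0) = 0, h′(0) = -4.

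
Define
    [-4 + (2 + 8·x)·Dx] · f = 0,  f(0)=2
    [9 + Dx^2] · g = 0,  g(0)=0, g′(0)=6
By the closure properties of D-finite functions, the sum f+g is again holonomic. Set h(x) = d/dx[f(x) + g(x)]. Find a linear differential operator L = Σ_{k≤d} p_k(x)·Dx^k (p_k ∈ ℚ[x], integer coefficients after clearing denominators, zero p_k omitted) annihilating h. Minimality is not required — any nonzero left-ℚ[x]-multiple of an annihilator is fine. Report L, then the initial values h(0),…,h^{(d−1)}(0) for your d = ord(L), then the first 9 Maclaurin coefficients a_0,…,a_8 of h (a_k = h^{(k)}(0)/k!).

f: a_k = 2, 4, -4, 8, -20, 56, -168, 528, -1716, …
g: a_k = 0, 6, 0, -9, 0, 81/20, 0, -243/280, 0, …
Weyl lclm of L_f,L_g ⇒ L₀ (ord ≤ 3).
Derive L from L₀ (diff closure).
L = (-414 - 432·x - 864·x^2) + (-63 - 468·x - 1296·x^2 - 1728·x^3)·Dx + (-46 - 48·x - 96·x^2)·Dx^2 + (-7 - 52·x - 144·x^2 - 192·x^3)·Dx^3  (order 3).
h: a_k = 10, -8, -3, -80, 1201/4, -1008, 147597/40, -13728, 115317387/2240, …
ICs: h(0) = 10, h′(0) = -8, h′′(0) = -6.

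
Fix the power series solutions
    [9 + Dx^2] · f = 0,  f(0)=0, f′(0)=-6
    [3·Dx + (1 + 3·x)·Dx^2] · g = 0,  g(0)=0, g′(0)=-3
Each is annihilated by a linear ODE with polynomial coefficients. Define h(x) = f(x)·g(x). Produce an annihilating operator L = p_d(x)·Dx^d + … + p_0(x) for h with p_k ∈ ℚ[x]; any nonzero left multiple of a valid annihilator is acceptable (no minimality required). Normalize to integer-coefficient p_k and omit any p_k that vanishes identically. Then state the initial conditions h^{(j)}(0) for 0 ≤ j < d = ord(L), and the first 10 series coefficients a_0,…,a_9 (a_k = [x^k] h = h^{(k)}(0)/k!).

L = (-81 + 486·x + 4617·x^2 + 11664·x^3 + 8748·x^4) + (36 + 540·x + 1944·x^2 + 1944·x^3)·Dx + (180·x + 1134·x^2 + 2592·x^3 + 1944·x^4)·Dx^2 + (4 + 60·x + 216·x^2 + 216·x^3)·Dx^3 + (1 + 14·x + 69·x^2 + 144·x^3 + 108·x^4)·Dx^4  (order 4).
h: a_k = 0, 0, 18, -27, 27, -81, 891/4, -22599/40, 82377/56, -54675/14, …
ICs: h(0) = 0, h′(0) = 0, h′′(0) = 36, h′′′(0) = -162.

f: a_k = 0, -6, 0, 9, 0, -81/20, 0, 243/280, 0, -243/2240, …
g: a_k = 0, -3, 9/2, -9, 81/4, -243/5, 243/2, -2187/7, 6561/8, -2187, …
h₀=f·g: eliminate ⇒ L₀, order ≤ 2·2.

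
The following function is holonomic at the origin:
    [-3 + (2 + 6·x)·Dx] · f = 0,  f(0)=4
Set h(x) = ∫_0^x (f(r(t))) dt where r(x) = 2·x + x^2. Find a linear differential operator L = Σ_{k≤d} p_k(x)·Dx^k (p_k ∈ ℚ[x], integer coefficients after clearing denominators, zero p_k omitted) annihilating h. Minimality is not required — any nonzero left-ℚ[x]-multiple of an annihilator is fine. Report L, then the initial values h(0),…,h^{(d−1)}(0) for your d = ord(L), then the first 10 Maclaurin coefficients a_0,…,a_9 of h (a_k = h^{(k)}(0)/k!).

f: a_k = 4, 6, -9/2, 27/4, -405/32, 1701/64, -15309/256, 72171/512, -2814669/8192, 14073345/16384, …
L₀ from L_f via x↦r, Dx↦r'^{-1}Dx.
h=∫₀ˣh₀: take L = L₀·Dx.
L = (-3 - 3·x)·Dx + (1 + 6·x + 3·x^2)·Dx^2  (order 2).
h: a_k = 0, 4, 6, -4, 9, -126/5, 81, -1998/7, 4293/4, -8469/2, …
ICs: h(0) = 0, h′(0) = 4.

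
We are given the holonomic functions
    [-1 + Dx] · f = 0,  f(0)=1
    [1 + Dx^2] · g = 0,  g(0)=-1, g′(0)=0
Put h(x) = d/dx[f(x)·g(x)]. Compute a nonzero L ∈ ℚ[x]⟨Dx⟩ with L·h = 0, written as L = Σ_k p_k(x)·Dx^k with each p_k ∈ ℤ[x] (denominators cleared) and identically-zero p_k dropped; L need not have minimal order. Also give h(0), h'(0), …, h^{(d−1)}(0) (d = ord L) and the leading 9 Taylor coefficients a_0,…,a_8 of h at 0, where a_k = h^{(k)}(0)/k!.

f: a_k = 1, 1, 1/2, 1/6, 1/24, 1/120, 1/720, 1/5040, 1/40320, …
g: a_k = -1, 0, 1/2, 0, -1/24, 0, 1/720, 0, -1/40320, …
Sym-product of L_f,L_g gives L₀ (≤ ord 2).
Differentiate: ansatz ord ≤ ord L₀ ⇒ L.
L = 2 - 2·Dx + Dx^2  (order 2).
h: a_k = -1, 0, 1, 2/3, 1/6, 0, -1/90, -1/315, -1/2520, …
ICs: h(0) = -1, h′(0) = 0.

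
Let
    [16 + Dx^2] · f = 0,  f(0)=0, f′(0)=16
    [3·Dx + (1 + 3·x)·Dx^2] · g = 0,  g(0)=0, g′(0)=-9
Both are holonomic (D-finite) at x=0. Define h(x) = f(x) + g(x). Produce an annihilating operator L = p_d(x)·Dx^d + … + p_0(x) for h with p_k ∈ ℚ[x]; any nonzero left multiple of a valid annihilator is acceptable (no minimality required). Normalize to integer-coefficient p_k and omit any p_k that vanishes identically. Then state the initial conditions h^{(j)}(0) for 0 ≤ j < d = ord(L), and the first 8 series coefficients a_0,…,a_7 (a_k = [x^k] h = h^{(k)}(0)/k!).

f: a_k = 0, 16, 0, -128/3, 0, 512/15, 0, -4096/315, …
g: a_k = 0, -9, 27/2, -27, 243/4, -729/5, 729/2, -6561/7, …
L₀ := lclm(L_f,L_g); ord L₀ ≤ 2+2.
L = (1680 + 2304·x + 3456·x^2)·Dx + (272 + 1584·x + 3456·x^2 + 3456·x^3)·Dx^2 + (105 + 144·x + 216·x^2)·Dx^3 + (17 + 99·x + 216·x^2 + 216·x^3)·Dx^4  (order 4).
h: a_k = 0, 7, 27/2, -209/3, 243/4, -335/3, 729/2, -42763/45, …
ICs: h(0) = 0, h′(0) = 7, h′′(0) = 27, h′′′(0) = -418.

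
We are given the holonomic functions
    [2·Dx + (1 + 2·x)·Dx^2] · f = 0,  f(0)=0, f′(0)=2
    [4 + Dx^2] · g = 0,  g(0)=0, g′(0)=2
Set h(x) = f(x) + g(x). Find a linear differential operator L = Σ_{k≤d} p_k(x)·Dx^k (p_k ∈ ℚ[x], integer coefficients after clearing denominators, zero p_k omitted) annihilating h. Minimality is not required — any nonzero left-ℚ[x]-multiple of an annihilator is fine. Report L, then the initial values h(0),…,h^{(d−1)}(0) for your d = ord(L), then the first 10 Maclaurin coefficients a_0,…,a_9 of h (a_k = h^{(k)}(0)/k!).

f: a_k = 0, 2, -2, 8/3, -4, 32/5, -32/3, 128/7, -32, 512/9, …
g: a_k = 0, 2, 0, -4/3, 0, 4/15, 0, -8/315, 0, 4/2835, …
Sum ⇒ L₀ = lclm(L_f,L_g) in ℚ(x)⟨Dx⟩.
L = (56 + 32·x + 32·x^2)·Dx + (12 + 40·x + 48·x^2 + 32·x^3)·Dx^2 + (14 + 8·x + 8·x^2)·Dx^3 + (3 + 10·x + 12·x^2 + 8·x^3)·Dx^4  (order 4).
h: a_k = 0, 4, -2, 4/3, -4, 20/3, -32/3, 5752/315, -32, 161284/2835, …
ICs: h(0) = 0, h′(0) = 4, h′′(0) = -4, h′′′(0) = 8.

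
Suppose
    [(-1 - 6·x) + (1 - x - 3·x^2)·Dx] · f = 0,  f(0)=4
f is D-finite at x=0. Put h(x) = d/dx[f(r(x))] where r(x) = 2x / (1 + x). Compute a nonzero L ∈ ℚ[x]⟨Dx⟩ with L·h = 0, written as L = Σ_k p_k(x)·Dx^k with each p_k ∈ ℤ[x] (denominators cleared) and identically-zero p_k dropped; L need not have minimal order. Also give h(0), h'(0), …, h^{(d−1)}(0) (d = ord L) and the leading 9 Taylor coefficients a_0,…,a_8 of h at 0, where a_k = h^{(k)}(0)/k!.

L = (14 + 78·x + 546·x^2 + 338·x^3) + (-1 - 14·x + 182·x^3 + 169·x^4)·Dx  (order 1).
h: a_k = 8, 112, 312, 2912, 6760, 56784, 123032, 984256, 2056392, …
ICs: h(0) = 8.

f: a_k = 4, 4, 16, 28, 76, 160, 388, 868, 2032, …
Change of var in L_f (x↦r) gives L₀.
h=h₀': d/dx-closure on L₀ ⇒ L.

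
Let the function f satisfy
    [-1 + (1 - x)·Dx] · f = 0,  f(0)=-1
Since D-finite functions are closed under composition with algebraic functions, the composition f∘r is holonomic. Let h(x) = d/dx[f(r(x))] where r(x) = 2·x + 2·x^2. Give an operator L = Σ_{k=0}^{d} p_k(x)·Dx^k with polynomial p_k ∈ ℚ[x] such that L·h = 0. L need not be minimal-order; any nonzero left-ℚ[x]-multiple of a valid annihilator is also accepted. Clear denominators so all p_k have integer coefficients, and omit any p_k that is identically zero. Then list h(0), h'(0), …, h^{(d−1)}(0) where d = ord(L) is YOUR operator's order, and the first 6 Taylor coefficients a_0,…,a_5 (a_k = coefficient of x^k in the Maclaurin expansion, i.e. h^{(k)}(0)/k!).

L = (6 + 12·x + 12·x^2) + (-1 + 6·x^2 + 4·x^3)·Dx  (order 1).
h: a_k = -2, -12, -48, -176, -600, -1968, …
ICs: h(0) = -2.

f: a_k = -1, -1, -1, -1, -1, -1, …
L₀ from L_f via x↦r, Dx↦r'^{-1}Dx.
Differentiate: ansatz ord ≤ ord L₀ ⇒ L.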